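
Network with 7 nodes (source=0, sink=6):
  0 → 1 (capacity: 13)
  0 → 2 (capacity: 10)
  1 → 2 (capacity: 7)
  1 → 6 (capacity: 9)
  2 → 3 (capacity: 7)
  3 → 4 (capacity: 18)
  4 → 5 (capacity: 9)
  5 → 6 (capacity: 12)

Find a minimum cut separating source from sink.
Min cut value = 16, edges: (1,6), (2,3)

Min cut value: 16
Partition: S = [0, 1, 2], T = [3, 4, 5, 6]
Cut edges: (1,6), (2,3)

By max-flow min-cut theorem, max flow = min cut = 16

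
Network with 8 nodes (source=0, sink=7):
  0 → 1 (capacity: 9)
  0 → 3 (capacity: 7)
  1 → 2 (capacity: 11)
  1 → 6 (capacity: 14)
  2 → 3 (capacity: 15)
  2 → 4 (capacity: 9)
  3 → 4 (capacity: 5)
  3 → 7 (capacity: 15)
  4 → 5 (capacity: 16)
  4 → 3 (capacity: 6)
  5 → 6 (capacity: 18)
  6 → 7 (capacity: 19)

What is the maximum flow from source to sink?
Maximum flow = 16

Max flow: 16

Flow assignment:
  0 → 1: 9/9
  0 → 3: 7/7
  1 → 6: 9/14
  3 → 7: 7/15
  6 → 7: 9/19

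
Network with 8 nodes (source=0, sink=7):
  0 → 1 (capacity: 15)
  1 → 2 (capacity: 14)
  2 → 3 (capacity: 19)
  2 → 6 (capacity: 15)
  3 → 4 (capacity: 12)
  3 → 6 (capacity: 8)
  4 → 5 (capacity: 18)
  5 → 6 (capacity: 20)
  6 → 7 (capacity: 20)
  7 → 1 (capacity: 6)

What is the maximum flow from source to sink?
Maximum flow = 14

Max flow: 14

Flow assignment:
  0 → 1: 14/15
  1 → 2: 14/14
  2 → 6: 14/15
  6 → 7: 14/20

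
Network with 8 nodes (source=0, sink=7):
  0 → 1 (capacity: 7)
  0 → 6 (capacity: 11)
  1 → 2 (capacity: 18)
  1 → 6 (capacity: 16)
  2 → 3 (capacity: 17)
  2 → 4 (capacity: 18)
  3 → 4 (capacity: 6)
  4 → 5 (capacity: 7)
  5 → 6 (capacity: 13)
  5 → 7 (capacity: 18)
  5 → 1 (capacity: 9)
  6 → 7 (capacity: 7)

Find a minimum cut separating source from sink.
Min cut value = 14, edges: (4,5), (6,7)

Min cut value: 14
Partition: S = [0, 1, 2, 3, 4, 6], T = [5, 7]
Cut edges: (4,5), (6,7)

By max-flow min-cut theorem, max flow = min cut = 14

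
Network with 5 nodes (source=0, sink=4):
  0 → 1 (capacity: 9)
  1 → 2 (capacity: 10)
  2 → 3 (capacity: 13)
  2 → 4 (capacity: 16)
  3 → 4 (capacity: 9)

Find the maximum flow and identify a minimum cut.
Max flow = 9, Min cut edges: (0,1)

Maximum flow: 9
Minimum cut: (0,1)
Partition: S = [0], T = [1, 2, 3, 4]

Max-flow min-cut theorem verified: both equal 9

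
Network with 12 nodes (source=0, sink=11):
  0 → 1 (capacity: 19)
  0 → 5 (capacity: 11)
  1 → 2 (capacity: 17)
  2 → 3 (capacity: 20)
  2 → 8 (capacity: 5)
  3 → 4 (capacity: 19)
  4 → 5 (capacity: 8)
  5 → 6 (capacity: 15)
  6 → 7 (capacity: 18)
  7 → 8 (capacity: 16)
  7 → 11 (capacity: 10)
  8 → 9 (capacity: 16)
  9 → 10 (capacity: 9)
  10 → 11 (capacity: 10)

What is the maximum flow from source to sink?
Maximum flow = 19

Max flow: 19

Flow assignment:
  0 → 1: 12/19
  0 → 5: 7/11
  1 → 2: 12/17
  2 → 3: 8/20
  2 → 8: 4/5
  3 → 4: 8/19
  4 → 5: 8/8
  5 → 6: 15/15
  6 → 7: 15/18
  7 → 8: 5/16
  7 → 11: 10/10
  8 → 9: 9/16
  9 → 10: 9/9
  10 → 11: 9/10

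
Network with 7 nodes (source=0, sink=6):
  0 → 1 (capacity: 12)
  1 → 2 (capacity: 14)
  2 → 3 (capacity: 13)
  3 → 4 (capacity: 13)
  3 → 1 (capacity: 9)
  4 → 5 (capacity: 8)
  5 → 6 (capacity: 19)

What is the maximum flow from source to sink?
Maximum flow = 8

Max flow: 8

Flow assignment:
  0 → 1: 8/12
  1 → 2: 12/14
  2 → 3: 12/13
  3 → 4: 8/13
  3 → 1: 4/9
  4 → 5: 8/8
  5 → 6: 8/19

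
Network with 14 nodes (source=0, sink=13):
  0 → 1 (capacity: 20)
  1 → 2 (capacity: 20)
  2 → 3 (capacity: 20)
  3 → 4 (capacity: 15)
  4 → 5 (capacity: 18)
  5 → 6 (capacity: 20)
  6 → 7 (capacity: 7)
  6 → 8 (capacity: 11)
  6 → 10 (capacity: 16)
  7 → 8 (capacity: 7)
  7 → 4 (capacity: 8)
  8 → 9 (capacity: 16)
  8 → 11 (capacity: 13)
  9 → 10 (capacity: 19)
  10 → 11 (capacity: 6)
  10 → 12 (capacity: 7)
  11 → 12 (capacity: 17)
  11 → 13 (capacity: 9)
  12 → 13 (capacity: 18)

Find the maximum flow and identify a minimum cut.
Max flow = 15, Min cut edges: (3,4)

Maximum flow: 15
Minimum cut: (3,4)
Partition: S = [0, 1, 2, 3], T = [4, 5, 6, 7, 8, 9, 10, 11, 12, 13]

Max-flow min-cut theorem verified: both equal 15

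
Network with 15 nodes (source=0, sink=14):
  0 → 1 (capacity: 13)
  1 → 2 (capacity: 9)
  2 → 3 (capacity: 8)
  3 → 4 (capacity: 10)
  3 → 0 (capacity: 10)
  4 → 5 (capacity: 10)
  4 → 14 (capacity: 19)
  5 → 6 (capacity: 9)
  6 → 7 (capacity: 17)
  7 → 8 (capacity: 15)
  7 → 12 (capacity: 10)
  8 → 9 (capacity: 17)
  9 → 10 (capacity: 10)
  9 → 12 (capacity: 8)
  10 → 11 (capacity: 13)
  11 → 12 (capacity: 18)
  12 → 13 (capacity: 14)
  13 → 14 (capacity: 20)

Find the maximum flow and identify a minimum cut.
Max flow = 8, Min cut edges: (2,3)

Maximum flow: 8
Minimum cut: (2,3)
Partition: S = [0, 1, 2], T = [3, 4, 5, 6, 7, 8, 9, 10, 11, 12, 13, 14]

Max-flow min-cut theorem verified: both equal 8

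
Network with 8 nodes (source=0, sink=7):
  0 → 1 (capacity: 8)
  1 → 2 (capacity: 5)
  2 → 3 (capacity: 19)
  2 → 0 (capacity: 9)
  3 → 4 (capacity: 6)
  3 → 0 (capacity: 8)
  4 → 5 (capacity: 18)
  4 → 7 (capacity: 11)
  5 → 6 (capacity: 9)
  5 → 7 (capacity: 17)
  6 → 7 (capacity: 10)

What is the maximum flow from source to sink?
Maximum flow = 5

Max flow: 5

Flow assignment:
  0 → 1: 5/8
  1 → 2: 5/5
  2 → 3: 5/19
  3 → 4: 5/6
  4 → 7: 5/11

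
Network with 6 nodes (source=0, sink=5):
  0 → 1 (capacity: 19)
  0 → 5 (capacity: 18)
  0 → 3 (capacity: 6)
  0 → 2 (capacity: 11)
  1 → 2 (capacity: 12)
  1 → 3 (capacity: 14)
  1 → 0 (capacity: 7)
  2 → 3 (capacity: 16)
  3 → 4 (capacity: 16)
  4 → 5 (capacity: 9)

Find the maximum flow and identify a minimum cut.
Max flow = 27, Min cut edges: (0,5), (4,5)

Maximum flow: 27
Minimum cut: (0,5), (4,5)
Partition: S = [0, 1, 2, 3, 4], T = [5]

Max-flow min-cut theorem verified: both equal 27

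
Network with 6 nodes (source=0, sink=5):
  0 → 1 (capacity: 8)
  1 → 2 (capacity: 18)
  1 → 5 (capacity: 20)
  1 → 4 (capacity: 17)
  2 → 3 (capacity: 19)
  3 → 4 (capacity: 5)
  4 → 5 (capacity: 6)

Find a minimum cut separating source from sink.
Min cut value = 8, edges: (0,1)

Min cut value: 8
Partition: S = [0], T = [1, 2, 3, 4, 5]
Cut edges: (0,1)

By max-flow min-cut theorem, max flow = min cut = 8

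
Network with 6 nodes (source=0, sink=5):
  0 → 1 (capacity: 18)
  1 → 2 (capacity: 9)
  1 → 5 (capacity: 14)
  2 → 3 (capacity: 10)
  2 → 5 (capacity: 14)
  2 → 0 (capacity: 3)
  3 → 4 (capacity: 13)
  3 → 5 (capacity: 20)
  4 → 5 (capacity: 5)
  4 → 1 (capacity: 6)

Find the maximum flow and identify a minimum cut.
Max flow = 18, Min cut edges: (0,1)

Maximum flow: 18
Minimum cut: (0,1)
Partition: S = [0], T = [1, 2, 3, 4, 5]

Max-flow min-cut theorem verified: both equal 18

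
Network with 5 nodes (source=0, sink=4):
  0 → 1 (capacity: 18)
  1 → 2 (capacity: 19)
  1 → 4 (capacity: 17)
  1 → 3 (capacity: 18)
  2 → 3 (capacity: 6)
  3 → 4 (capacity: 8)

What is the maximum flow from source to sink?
Maximum flow = 18

Max flow: 18

Flow assignment:
  0 → 1: 18/18
  1 → 4: 17/17
  1 → 3: 1/18
  3 → 4: 1/8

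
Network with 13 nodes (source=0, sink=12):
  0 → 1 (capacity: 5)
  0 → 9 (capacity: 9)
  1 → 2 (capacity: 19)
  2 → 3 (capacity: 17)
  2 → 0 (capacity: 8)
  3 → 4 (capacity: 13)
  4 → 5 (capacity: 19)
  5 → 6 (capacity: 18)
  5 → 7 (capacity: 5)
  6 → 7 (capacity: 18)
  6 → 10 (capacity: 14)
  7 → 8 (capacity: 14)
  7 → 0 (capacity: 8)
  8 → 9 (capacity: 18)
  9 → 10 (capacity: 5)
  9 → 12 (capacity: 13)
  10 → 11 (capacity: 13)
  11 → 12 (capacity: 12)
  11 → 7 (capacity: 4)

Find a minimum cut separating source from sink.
Min cut value = 14, edges: (0,1), (0,9)

Min cut value: 14
Partition: S = [0], T = [1, 2, 3, 4, 5, 6, 7, 8, 9, 10, 11, 12]
Cut edges: (0,1), (0,9)

By max-flow min-cut theorem, max flow = min cut = 14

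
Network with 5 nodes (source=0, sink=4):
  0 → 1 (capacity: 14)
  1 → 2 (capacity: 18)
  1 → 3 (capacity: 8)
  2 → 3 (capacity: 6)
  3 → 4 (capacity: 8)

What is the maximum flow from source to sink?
Maximum flow = 8

Max flow: 8

Flow assignment:
  0 → 1: 8/14
  1 → 3: 8/8
  3 → 4: 8/8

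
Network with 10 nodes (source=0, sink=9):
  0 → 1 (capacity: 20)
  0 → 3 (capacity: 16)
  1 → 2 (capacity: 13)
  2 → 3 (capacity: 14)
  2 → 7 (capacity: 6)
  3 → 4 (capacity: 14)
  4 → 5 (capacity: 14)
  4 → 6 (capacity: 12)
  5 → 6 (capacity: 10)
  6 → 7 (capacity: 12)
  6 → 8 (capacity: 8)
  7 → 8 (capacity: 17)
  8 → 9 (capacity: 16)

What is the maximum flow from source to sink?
Maximum flow = 16

Max flow: 16

Flow assignment:
  0 → 1: 2/20
  0 → 3: 14/16
  1 → 2: 2/13
  2 → 7: 2/6
  3 → 4: 14/14
  4 → 5: 2/14
  4 → 6: 12/12
  5 → 6: 2/10
  6 → 7: 6/12
  6 → 8: 8/8
  7 → 8: 8/17
  8 → 9: 16/16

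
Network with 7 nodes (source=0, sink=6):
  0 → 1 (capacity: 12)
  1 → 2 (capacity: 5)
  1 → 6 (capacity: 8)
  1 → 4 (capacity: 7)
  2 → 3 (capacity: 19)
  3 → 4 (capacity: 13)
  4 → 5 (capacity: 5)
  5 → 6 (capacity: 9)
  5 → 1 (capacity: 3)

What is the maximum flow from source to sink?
Maximum flow = 12

Max flow: 12

Flow assignment:
  0 → 1: 12/12
  1 → 6: 8/8
  1 → 4: 4/7
  4 → 5: 4/5
  5 → 6: 4/9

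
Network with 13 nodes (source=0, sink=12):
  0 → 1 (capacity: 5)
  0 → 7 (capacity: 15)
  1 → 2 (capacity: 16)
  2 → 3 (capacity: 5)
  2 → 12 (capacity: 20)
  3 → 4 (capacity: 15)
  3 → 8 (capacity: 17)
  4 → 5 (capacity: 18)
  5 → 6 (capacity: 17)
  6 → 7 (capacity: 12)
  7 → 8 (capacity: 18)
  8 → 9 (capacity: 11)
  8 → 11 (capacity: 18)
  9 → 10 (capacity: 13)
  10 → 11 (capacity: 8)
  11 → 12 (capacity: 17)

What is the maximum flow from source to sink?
Maximum flow = 20

Max flow: 20

Flow assignment:
  0 → 1: 5/5
  0 → 7: 15/15
  1 → 2: 5/16
  2 → 12: 5/20
  7 → 8: 15/18
  8 → 11: 15/18
  11 → 12: 15/17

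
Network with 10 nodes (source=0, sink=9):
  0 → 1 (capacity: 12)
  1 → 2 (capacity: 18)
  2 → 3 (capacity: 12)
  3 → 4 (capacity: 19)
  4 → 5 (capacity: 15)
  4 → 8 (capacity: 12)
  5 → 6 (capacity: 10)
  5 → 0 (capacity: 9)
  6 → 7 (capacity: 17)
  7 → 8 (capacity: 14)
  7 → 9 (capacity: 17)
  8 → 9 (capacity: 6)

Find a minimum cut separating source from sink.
Min cut value = 12, edges: (2,3)

Min cut value: 12
Partition: S = [0, 1, 2], T = [3, 4, 5, 6, 7, 8, 9]
Cut edges: (2,3)

By max-flow min-cut theorem, max flow = min cut = 12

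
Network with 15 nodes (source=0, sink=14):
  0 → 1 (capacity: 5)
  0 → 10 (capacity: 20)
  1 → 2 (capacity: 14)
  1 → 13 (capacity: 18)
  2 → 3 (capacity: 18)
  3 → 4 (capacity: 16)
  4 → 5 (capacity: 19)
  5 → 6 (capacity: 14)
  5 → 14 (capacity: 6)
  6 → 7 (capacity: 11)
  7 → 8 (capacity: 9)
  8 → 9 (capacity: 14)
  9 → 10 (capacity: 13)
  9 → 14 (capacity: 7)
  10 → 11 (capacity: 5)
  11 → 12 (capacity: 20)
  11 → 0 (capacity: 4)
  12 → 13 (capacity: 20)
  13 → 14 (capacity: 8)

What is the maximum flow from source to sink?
Maximum flow = 10

Max flow: 10

Flow assignment:
  0 → 1: 5/5
  0 → 10: 5/20
  1 → 2: 2/14
  1 → 13: 3/18
  2 → 3: 2/18
  3 → 4: 2/16
  4 → 5: 2/19
  5 → 14: 2/6
  10 → 11: 5/5
  11 → 12: 5/20
  12 → 13: 5/20
  13 → 14: 8/8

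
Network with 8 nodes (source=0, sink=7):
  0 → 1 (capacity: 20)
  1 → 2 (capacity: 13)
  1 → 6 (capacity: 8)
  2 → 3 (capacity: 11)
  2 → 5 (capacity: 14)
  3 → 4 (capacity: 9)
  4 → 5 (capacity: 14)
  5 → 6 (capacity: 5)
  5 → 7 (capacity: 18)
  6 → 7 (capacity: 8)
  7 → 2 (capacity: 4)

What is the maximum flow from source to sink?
Maximum flow = 20

Max flow: 20

Flow assignment:
  0 → 1: 20/20
  1 → 2: 12/13
  1 → 6: 8/8
  2 → 5: 12/14
  5 → 7: 12/18
  6 → 7: 8/8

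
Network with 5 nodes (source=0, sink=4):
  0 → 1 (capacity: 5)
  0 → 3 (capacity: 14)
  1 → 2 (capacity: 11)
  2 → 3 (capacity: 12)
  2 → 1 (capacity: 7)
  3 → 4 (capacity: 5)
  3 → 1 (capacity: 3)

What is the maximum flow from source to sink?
Maximum flow = 5

Max flow: 5

Flow assignment:
  0 → 1: 5/5
  1 → 2: 5/11
  2 → 3: 5/12
  3 → 4: 5/5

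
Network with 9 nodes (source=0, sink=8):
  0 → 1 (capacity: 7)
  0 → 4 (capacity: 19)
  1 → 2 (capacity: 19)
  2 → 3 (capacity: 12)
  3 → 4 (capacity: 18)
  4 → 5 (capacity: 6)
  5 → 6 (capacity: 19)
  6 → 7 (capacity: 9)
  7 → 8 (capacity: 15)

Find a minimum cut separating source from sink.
Min cut value = 6, edges: (4,5)

Min cut value: 6
Partition: S = [0, 1, 2, 3, 4], T = [5, 6, 7, 8]
Cut edges: (4,5)

By max-flow min-cut theorem, max flow = min cut = 6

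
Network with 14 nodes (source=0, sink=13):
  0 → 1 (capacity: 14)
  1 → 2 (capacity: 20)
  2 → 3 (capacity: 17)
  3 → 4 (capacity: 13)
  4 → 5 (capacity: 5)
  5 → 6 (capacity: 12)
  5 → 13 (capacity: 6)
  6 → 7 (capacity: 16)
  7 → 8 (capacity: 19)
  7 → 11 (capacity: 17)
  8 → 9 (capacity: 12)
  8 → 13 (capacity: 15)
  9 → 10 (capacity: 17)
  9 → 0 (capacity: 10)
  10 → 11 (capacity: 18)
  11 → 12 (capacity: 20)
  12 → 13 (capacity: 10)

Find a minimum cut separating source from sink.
Min cut value = 5, edges: (4,5)

Min cut value: 5
Partition: S = [0, 1, 2, 3, 4], T = [5, 6, 7, 8, 9, 10, 11, 12, 13]
Cut edges: (4,5)

By max-flow min-cut theorem, max flow = min cut = 5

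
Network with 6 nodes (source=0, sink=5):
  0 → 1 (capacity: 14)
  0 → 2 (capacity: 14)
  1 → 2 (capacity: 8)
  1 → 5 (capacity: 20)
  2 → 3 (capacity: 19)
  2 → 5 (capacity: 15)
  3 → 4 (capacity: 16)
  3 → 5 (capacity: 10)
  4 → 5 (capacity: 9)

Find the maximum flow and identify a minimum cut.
Max flow = 28, Min cut edges: (0,1), (0,2)

Maximum flow: 28
Minimum cut: (0,1), (0,2)
Partition: S = [0], T = [1, 2, 3, 4, 5]

Max-flow min-cut theorem verified: both equal 28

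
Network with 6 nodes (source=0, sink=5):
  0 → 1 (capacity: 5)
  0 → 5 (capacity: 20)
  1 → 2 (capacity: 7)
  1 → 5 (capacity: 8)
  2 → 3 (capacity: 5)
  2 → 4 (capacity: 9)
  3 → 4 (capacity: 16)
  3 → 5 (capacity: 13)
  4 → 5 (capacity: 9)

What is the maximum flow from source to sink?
Maximum flow = 25

Max flow: 25

Flow assignment:
  0 → 1: 5/5
  0 → 5: 20/20
  1 → 5: 5/8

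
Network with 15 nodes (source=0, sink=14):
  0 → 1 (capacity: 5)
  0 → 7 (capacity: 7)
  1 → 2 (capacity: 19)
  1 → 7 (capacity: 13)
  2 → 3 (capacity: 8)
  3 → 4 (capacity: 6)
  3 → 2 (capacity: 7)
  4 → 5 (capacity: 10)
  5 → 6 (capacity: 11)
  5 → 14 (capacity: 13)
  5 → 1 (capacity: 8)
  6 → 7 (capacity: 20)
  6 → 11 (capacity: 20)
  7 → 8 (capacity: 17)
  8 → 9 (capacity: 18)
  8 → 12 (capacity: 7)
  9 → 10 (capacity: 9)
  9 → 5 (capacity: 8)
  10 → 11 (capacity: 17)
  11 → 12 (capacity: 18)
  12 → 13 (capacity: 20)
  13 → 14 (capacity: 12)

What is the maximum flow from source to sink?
Maximum flow = 12

Max flow: 12

Flow assignment:
  0 → 1: 5/5
  0 → 7: 7/7
  1 → 2: 5/19
  2 → 3: 5/8
  3 → 4: 5/6
  4 → 5: 5/10
  5 → 14: 12/13
  7 → 8: 7/17
  8 → 9: 7/18
  9 → 5: 7/8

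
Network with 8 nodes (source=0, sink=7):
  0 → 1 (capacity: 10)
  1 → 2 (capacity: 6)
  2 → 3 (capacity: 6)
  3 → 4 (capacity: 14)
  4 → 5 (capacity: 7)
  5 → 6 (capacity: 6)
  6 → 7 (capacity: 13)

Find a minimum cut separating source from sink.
Min cut value = 6, edges: (5,6)

Min cut value: 6
Partition: S = [0, 1, 2, 3, 4, 5], T = [6, 7]
Cut edges: (5,6)

By max-flow min-cut theorem, max flow = min cut = 6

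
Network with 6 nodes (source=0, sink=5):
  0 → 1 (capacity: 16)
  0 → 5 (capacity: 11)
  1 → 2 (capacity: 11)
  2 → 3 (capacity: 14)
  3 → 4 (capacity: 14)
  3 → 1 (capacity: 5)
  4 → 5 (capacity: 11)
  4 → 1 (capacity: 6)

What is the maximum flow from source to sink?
Maximum flow = 22

Max flow: 22

Flow assignment:
  0 → 1: 11/16
  0 → 5: 11/11
  1 → 2: 11/11
  2 → 3: 11/14
  3 → 4: 11/14
  4 → 5: 11/11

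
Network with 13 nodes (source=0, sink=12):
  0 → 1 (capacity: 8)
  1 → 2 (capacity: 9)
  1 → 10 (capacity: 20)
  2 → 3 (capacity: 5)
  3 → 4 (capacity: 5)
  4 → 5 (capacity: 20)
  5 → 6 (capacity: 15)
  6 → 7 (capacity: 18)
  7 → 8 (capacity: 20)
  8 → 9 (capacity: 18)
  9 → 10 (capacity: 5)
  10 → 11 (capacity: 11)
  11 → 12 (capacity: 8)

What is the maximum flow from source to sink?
Maximum flow = 8

Max flow: 8

Flow assignment:
  0 → 1: 8/8
  1 → 10: 8/20
  10 → 11: 8/11
  11 → 12: 8/8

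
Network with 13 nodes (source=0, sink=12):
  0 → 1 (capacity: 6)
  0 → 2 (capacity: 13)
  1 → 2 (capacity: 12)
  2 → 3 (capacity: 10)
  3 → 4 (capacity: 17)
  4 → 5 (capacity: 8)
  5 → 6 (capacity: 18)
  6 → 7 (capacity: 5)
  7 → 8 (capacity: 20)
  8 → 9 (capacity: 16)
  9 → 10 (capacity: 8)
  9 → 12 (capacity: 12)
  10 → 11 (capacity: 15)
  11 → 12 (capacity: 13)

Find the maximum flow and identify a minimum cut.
Max flow = 5, Min cut edges: (6,7)

Maximum flow: 5
Minimum cut: (6,7)
Partition: S = [0, 1, 2, 3, 4, 5, 6], T = [7, 8, 9, 10, 11, 12]

Max-flow min-cut theorem verified: both equal 5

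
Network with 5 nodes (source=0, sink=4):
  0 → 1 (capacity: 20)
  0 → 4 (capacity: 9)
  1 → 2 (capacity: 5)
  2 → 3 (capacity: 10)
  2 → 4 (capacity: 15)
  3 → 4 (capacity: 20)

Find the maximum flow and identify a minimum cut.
Max flow = 14, Min cut edges: (0,4), (1,2)

Maximum flow: 14
Minimum cut: (0,4), (1,2)
Partition: S = [0, 1], T = [2, 3, 4]

Max-flow min-cut theorem verified: both equal 14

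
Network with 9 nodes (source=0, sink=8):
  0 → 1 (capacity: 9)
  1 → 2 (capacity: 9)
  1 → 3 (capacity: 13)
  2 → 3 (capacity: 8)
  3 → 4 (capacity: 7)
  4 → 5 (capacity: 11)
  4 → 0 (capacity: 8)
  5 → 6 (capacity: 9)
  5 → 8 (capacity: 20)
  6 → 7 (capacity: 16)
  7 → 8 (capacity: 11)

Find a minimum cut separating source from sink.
Min cut value = 7, edges: (3,4)

Min cut value: 7
Partition: S = [0, 1, 2, 3], T = [4, 5, 6, 7, 8]
Cut edges: (3,4)

By max-flow min-cut theorem, max flow = min cut = 7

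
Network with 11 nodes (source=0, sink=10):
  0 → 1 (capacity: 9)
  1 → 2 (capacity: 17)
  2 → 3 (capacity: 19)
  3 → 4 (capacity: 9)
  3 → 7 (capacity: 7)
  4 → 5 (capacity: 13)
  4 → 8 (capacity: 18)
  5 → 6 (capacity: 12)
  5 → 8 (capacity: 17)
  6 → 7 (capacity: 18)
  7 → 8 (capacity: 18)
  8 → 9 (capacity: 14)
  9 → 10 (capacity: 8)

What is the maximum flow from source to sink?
Maximum flow = 8

Max flow: 8

Flow assignment:
  0 → 1: 8/9
  1 → 2: 8/17
  2 → 3: 8/19
  3 → 4: 8/9
  4 → 8: 8/18
  8 → 9: 8/14
  9 → 10: 8/8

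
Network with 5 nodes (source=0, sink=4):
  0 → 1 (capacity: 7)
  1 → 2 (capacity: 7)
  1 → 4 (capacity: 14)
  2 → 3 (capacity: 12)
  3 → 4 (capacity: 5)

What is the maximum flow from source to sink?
Maximum flow = 7

Max flow: 7

Flow assignment:
  0 → 1: 7/7
  1 → 4: 7/14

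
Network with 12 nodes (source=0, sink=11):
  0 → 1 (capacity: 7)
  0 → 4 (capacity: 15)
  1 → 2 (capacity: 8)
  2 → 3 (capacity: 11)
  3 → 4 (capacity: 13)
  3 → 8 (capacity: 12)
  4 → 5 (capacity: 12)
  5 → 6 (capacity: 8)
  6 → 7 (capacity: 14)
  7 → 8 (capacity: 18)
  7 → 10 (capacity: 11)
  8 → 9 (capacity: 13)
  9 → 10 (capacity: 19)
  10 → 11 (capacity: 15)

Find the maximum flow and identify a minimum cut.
Max flow = 15, Min cut edges: (10,11)

Maximum flow: 15
Minimum cut: (10,11)
Partition: S = [0, 1, 2, 3, 4, 5, 6, 7, 8, 9, 10], T = [11]

Max-flow min-cut theorem verified: both equal 15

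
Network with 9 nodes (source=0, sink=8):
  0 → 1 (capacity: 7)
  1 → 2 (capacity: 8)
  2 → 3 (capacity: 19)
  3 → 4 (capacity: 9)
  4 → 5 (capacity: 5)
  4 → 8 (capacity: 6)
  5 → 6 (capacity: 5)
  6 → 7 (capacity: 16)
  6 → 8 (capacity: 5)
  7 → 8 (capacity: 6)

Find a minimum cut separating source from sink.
Min cut value = 7, edges: (0,1)

Min cut value: 7
Partition: S = [0], T = [1, 2, 3, 4, 5, 6, 7, 8]
Cut edges: (0,1)

By max-flow min-cut theorem, max flow = min cut = 7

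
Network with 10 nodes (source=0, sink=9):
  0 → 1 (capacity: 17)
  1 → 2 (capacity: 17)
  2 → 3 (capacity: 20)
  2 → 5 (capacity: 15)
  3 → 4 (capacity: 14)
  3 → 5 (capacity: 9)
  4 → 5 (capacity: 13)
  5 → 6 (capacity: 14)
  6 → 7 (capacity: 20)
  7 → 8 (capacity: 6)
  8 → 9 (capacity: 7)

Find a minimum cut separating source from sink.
Min cut value = 6, edges: (7,8)

Min cut value: 6
Partition: S = [0, 1, 2, 3, 4, 5, 6, 7], T = [8, 9]
Cut edges: (7,8)

By max-flow min-cut theorem, max flow = min cut = 6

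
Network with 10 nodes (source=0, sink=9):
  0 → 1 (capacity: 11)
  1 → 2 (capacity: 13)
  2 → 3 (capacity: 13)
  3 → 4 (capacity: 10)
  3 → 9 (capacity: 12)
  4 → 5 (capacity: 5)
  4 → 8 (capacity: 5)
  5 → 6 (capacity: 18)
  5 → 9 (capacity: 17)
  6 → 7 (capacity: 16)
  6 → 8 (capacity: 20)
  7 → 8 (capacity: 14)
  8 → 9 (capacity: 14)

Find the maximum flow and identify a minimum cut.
Max flow = 11, Min cut edges: (0,1)

Maximum flow: 11
Minimum cut: (0,1)
Partition: S = [0], T = [1, 2, 3, 4, 5, 6, 7, 8, 9]

Max-flow min-cut theorem verified: both equal 11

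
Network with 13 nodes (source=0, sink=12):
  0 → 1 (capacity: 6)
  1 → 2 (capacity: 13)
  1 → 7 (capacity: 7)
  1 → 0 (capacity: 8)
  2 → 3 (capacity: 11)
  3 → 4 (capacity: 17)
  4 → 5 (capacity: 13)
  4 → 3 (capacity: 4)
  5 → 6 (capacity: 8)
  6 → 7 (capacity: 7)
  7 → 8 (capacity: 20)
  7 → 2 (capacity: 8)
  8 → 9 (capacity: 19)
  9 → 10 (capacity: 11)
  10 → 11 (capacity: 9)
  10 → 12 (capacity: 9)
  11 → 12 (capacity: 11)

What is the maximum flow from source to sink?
Maximum flow = 6

Max flow: 6

Flow assignment:
  0 → 1: 6/6
  1 → 7: 6/7
  7 → 8: 6/20
  8 → 9: 6/19
  9 → 10: 6/11
  10 → 12: 6/9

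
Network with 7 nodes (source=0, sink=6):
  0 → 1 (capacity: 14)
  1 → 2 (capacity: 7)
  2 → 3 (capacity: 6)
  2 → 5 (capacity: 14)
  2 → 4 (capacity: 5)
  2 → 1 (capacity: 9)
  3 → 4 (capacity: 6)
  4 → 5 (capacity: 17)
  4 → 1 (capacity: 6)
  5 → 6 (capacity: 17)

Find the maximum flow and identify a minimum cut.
Max flow = 7, Min cut edges: (1,2)

Maximum flow: 7
Minimum cut: (1,2)
Partition: S = [0, 1], T = [2, 3, 4, 5, 6]

Max-flow min-cut theorem verified: both equal 7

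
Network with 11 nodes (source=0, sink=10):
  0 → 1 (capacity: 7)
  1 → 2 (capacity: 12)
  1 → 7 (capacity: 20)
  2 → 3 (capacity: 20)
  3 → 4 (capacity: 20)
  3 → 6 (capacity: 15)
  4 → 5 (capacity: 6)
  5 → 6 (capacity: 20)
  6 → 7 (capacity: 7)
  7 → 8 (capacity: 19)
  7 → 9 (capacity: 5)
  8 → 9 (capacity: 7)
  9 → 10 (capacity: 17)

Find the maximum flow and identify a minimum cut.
Max flow = 7, Min cut edges: (0,1)

Maximum flow: 7
Minimum cut: (0,1)
Partition: S = [0], T = [1, 2, 3, 4, 5, 6, 7, 8, 9, 10]

Max-flow min-cut theorem verified: both equal 7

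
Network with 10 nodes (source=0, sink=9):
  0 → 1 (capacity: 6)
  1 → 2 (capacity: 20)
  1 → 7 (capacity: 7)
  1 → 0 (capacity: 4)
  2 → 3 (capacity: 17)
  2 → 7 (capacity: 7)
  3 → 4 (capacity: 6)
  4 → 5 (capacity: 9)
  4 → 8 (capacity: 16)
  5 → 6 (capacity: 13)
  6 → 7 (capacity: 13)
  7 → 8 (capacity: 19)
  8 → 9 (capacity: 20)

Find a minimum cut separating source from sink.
Min cut value = 6, edges: (0,1)

Min cut value: 6
Partition: S = [0], T = [1, 2, 3, 4, 5, 6, 7, 8, 9]
Cut edges: (0,1)

By max-flow min-cut theorem, max flow = min cut = 6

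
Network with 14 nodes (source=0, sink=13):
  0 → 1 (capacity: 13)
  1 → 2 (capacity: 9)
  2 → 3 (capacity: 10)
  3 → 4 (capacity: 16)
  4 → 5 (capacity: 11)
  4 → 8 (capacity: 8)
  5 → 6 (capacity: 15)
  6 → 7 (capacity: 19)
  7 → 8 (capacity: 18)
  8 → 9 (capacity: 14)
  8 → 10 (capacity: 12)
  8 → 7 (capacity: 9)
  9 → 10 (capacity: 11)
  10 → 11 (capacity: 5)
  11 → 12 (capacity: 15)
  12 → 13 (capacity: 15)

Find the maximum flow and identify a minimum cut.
Max flow = 5, Min cut edges: (10,11)

Maximum flow: 5
Minimum cut: (10,11)
Partition: S = [0, 1, 2, 3, 4, 5, 6, 7, 8, 9, 10], T = [11, 12, 13]

Max-flow min-cut theorem verified: both equal 5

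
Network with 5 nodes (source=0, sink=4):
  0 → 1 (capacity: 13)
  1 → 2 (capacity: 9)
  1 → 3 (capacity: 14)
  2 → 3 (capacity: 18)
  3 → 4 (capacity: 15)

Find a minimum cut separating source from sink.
Min cut value = 13, edges: (0,1)

Min cut value: 13
Partition: S = [0], T = [1, 2, 3, 4]
Cut edges: (0,1)

By max-flow min-cut theorem, max flow = min cut = 13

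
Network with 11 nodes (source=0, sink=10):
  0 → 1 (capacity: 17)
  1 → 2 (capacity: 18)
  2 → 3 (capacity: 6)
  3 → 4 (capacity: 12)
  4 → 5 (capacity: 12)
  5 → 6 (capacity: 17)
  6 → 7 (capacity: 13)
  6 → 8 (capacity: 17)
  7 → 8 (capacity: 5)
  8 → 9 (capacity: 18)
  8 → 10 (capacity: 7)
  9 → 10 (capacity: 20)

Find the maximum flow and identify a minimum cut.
Max flow = 6, Min cut edges: (2,3)

Maximum flow: 6
Minimum cut: (2,3)
Partition: S = [0, 1, 2], T = [3, 4, 5, 6, 7, 8, 9, 10]

Max-flow min-cut theorem verified: both equal 6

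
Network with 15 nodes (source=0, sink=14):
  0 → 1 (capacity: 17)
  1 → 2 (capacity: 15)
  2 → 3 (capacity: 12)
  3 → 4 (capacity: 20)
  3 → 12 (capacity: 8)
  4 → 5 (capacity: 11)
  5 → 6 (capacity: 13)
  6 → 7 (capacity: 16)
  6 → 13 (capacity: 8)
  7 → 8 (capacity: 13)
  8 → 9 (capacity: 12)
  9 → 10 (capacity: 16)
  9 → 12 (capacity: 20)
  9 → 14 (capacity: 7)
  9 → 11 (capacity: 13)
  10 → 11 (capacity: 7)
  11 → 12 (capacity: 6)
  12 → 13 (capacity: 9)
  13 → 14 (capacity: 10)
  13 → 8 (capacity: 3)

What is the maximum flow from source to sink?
Maximum flow = 12

Max flow: 12

Flow assignment:
  0 → 1: 12/17
  1 → 2: 12/15
  2 → 3: 12/12
  3 → 4: 4/20
  3 → 12: 8/8
  4 → 5: 4/11
  5 → 6: 4/13
  6 → 7: 2/16
  6 → 13: 2/8
  7 → 8: 2/13
  8 → 9: 2/12
  9 → 14: 2/7
  12 → 13: 8/9
  13 → 14: 10/10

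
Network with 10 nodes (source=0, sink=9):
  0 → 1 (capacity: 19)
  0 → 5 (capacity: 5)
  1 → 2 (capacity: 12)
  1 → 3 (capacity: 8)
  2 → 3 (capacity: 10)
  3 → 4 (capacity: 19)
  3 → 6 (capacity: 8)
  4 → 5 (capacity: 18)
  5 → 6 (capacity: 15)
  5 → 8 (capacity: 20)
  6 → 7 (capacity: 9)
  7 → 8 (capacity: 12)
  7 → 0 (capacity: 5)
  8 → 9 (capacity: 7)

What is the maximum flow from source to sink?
Maximum flow = 7

Max flow: 7

Flow assignment:
  0 → 1: 10/19
  1 → 2: 10/12
  2 → 3: 10/10
  3 → 4: 7/19
  3 → 6: 3/8
  4 → 5: 7/18
  5 → 8: 7/20
  6 → 7: 3/9
  7 → 0: 3/5
  8 → 9: 7/7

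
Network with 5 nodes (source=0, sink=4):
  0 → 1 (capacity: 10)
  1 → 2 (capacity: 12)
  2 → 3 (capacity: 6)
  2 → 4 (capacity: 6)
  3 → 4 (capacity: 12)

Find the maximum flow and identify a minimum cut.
Max flow = 10, Min cut edges: (0,1)

Maximum flow: 10
Minimum cut: (0,1)
Partition: S = [0], T = [1, 2, 3, 4]

Max-flow min-cut theorem verified: both equal 10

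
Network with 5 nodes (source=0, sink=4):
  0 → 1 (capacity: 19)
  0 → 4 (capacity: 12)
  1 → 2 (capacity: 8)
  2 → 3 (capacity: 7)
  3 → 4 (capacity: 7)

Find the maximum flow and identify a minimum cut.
Max flow = 19, Min cut edges: (0,4), (3,4)

Maximum flow: 19
Minimum cut: (0,4), (3,4)
Partition: S = [0, 1, 2, 3], T = [4]

Max-flow min-cut theorem verified: both equal 19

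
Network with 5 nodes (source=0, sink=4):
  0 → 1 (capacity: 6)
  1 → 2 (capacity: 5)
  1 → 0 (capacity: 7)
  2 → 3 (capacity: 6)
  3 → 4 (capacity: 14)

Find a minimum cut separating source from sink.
Min cut value = 5, edges: (1,2)

Min cut value: 5
Partition: S = [0, 1], T = [2, 3, 4]
Cut edges: (1,2)

By max-flow min-cut theorem, max flow = min cut = 5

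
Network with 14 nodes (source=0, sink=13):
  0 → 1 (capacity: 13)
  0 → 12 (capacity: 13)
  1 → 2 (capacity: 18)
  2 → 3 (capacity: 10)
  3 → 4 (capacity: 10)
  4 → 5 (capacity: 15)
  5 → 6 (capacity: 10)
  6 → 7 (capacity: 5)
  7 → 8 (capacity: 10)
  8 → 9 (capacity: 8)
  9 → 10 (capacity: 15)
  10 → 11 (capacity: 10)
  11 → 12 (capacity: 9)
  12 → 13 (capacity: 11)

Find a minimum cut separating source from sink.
Min cut value = 11, edges: (12,13)

Min cut value: 11
Partition: S = [0, 1, 2, 3, 4, 5, 6, 7, 8, 9, 10, 11, 12], T = [13]
Cut edges: (12,13)

By max-flow min-cut theorem, max flow = min cut = 11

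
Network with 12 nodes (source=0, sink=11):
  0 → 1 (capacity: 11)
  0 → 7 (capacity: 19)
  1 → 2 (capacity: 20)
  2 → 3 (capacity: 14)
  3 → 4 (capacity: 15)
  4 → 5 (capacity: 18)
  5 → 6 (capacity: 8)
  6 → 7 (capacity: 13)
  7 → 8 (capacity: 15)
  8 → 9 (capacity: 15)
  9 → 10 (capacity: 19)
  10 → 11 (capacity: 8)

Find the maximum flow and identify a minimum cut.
Max flow = 8, Min cut edges: (10,11)

Maximum flow: 8
Minimum cut: (10,11)
Partition: S = [0, 1, 2, 3, 4, 5, 6, 7, 8, 9, 10], T = [11]

Max-flow min-cut theorem verified: both equal 8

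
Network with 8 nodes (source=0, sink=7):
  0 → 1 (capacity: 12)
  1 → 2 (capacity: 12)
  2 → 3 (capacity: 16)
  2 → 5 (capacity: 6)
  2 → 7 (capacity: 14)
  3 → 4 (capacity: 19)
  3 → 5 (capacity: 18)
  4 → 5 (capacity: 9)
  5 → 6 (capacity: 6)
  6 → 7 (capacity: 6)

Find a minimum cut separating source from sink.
Min cut value = 12, edges: (1,2)

Min cut value: 12
Partition: S = [0, 1], T = [2, 3, 4, 5, 6, 7]
Cut edges: (1,2)

By max-flow min-cut theorem, max flow = min cut = 12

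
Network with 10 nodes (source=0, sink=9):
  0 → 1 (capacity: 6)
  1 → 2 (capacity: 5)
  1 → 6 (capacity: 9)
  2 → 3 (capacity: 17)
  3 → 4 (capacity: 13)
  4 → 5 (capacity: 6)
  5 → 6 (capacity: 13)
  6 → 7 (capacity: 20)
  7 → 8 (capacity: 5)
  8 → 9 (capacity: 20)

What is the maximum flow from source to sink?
Maximum flow = 5

Max flow: 5

Flow assignment:
  0 → 1: 5/6
  1 → 6: 5/9
  6 → 7: 5/20
  7 → 8: 5/5
  8 → 9: 5/20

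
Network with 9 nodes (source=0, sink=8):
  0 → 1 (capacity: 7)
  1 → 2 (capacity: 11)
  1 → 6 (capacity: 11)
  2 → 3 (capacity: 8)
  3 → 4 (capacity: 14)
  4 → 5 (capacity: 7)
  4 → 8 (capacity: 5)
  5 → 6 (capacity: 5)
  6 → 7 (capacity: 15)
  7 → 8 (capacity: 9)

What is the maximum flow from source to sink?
Maximum flow = 7

Max flow: 7

Flow assignment:
  0 → 1: 7/7
  1 → 6: 7/11
  6 → 7: 7/15
  7 → 8: 7/9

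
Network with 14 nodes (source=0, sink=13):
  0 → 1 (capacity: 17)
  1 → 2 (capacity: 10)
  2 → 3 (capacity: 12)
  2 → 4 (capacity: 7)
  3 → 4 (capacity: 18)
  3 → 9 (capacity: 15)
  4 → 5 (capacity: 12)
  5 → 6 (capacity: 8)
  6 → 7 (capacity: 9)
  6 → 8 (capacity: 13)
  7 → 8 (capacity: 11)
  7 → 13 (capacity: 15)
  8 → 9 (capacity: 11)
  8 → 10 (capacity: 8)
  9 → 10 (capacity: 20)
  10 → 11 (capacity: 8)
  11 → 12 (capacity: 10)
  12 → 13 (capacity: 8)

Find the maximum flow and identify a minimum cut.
Max flow = 10, Min cut edges: (1,2)

Maximum flow: 10
Minimum cut: (1,2)
Partition: S = [0, 1], T = [2, 3, 4, 5, 6, 7, 8, 9, 10, 11, 12, 13]

Max-flow min-cut theorem verified: both equal 10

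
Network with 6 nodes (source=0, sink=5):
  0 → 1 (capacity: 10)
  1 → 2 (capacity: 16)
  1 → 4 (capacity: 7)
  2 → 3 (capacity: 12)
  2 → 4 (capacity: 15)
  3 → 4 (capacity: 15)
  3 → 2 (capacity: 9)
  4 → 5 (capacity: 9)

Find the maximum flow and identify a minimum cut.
Max flow = 9, Min cut edges: (4,5)

Maximum flow: 9
Minimum cut: (4,5)
Partition: S = [0, 1, 2, 3, 4], T = [5]

Max-flow min-cut theorem verified: both equal 9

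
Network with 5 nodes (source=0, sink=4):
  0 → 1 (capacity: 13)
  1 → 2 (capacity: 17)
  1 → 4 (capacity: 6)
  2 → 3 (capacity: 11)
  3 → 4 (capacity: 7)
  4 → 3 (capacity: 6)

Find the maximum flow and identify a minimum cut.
Max flow = 13, Min cut edges: (1,4), (3,4)

Maximum flow: 13
Minimum cut: (1,4), (3,4)
Partition: S = [0, 1, 2, 3], T = [4]

Max-flow min-cut theorem verified: both equal 13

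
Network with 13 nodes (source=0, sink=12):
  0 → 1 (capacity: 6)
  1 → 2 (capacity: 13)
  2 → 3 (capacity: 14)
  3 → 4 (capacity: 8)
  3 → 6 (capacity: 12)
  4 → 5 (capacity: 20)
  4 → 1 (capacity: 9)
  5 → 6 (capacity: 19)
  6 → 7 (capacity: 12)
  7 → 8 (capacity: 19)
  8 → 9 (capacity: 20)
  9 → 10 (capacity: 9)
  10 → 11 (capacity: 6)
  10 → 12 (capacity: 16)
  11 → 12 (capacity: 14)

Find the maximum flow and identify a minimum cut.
Max flow = 6, Min cut edges: (0,1)

Maximum flow: 6
Minimum cut: (0,1)
Partition: S = [0], T = [1, 2, 3, 4, 5, 6, 7, 8, 9, 10, 11, 12]

Max-flow min-cut theorem verified: both equal 6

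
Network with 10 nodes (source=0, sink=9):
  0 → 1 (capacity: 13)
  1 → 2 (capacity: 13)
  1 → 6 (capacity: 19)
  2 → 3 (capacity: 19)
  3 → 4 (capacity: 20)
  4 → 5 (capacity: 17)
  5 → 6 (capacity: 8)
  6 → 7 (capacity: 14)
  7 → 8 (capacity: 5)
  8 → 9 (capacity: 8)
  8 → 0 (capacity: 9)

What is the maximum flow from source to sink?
Maximum flow = 5

Max flow: 5

Flow assignment:
  0 → 1: 5/13
  1 → 6: 5/19
  6 → 7: 5/14
  7 → 8: 5/5
  8 → 9: 5/8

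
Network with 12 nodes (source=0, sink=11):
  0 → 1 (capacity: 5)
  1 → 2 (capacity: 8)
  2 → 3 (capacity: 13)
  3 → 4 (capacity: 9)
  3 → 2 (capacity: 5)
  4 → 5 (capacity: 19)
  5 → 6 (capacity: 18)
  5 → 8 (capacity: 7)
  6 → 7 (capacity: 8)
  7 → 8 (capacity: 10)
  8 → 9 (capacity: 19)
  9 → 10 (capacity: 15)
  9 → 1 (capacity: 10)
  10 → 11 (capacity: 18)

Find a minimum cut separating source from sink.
Min cut value = 5, edges: (0,1)

Min cut value: 5
Partition: S = [0], T = [1, 2, 3, 4, 5, 6, 7, 8, 9, 10, 11]
Cut edges: (0,1)

By max-flow min-cut theorem, max flow = min cut = 5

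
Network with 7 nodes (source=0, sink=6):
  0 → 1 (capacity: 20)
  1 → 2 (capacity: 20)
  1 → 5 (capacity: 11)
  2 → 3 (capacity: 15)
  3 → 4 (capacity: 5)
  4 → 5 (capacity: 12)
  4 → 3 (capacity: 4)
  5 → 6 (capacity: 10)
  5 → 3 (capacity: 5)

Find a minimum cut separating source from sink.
Min cut value = 10, edges: (5,6)

Min cut value: 10
Partition: S = [0, 1, 2, 3, 4, 5], T = [6]
Cut edges: (5,6)

By max-flow min-cut theorem, max flow = min cut = 10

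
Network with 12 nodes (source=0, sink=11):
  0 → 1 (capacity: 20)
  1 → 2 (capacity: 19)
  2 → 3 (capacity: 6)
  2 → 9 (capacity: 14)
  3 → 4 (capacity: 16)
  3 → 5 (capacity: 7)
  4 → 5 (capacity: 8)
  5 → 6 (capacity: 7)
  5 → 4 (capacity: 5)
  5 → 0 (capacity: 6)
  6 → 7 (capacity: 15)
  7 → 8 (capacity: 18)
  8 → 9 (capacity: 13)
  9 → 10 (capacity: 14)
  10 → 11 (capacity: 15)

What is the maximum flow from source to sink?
Maximum flow = 14

Max flow: 14

Flow assignment:
  0 → 1: 14/20
  1 → 2: 14/19
  2 → 3: 5/6
  2 → 9: 9/14
  3 → 5: 5/7
  5 → 6: 5/7
  6 → 7: 5/15
  7 → 8: 5/18
  8 → 9: 5/13
  9 → 10: 14/14
  10 → 11: 14/15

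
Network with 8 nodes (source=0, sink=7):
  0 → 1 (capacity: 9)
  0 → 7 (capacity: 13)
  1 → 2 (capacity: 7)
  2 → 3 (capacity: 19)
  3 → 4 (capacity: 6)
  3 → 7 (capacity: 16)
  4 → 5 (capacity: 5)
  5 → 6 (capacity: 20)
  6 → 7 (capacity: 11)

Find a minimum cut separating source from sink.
Min cut value = 20, edges: (0,7), (1,2)

Min cut value: 20
Partition: S = [0, 1], T = [2, 3, 4, 5, 6, 7]
Cut edges: (0,7), (1,2)

By max-flow min-cut theorem, max flow = min cut = 20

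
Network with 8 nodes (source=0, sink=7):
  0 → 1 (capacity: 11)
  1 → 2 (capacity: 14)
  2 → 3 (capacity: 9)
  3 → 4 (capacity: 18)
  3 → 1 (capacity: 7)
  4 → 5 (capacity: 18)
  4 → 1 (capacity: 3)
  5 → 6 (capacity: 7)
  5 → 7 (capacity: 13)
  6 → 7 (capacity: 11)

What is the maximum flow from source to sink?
Maximum flow = 9

Max flow: 9

Flow assignment:
  0 → 1: 9/11
  1 → 2: 9/14
  2 → 3: 9/9
  3 → 4: 9/18
  4 → 5: 9/18
  5 → 7: 9/13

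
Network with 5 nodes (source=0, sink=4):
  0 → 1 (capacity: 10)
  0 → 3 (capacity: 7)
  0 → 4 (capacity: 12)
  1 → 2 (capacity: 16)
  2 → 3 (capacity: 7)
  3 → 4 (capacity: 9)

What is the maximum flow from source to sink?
Maximum flow = 21

Max flow: 21

Flow assignment:
  0 → 1: 7/10
  0 → 3: 2/7
  0 → 4: 12/12
  1 → 2: 7/16
  2 → 3: 7/7
  3 → 4: 9/9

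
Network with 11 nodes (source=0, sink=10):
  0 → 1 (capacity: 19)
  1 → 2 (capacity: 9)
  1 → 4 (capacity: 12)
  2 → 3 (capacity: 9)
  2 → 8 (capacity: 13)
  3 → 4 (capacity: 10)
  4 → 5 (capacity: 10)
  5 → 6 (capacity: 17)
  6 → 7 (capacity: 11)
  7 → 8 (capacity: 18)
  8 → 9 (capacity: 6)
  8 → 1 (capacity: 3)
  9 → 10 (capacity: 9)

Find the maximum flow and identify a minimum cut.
Max flow = 6, Min cut edges: (8,9)

Maximum flow: 6
Minimum cut: (8,9)
Partition: S = [0, 1, 2, 3, 4, 5, 6, 7, 8], T = [9, 10]

Max-flow min-cut theorem verified: both equal 6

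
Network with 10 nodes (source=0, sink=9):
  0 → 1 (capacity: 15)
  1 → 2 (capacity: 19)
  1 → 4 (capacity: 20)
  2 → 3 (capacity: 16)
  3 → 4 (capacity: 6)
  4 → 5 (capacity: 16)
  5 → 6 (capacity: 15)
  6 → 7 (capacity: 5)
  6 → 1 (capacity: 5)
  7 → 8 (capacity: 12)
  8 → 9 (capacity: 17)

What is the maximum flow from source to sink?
Maximum flow = 5

Max flow: 5

Flow assignment:
  0 → 1: 5/15
  1 → 4: 10/20
  4 → 5: 10/16
  5 → 6: 10/15
  6 → 7: 5/5
  6 → 1: 5/5
  7 → 8: 5/12
  8 → 9: 5/17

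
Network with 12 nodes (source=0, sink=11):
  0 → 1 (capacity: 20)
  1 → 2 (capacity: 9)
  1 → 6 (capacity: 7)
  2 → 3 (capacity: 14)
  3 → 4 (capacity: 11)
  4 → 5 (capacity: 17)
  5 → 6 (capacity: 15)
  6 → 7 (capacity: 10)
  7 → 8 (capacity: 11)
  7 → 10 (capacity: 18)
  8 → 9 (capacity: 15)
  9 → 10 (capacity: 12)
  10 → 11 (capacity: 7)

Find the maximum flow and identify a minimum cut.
Max flow = 7, Min cut edges: (10,11)

Maximum flow: 7
Minimum cut: (10,11)
Partition: S = [0, 1, 2, 3, 4, 5, 6, 7, 8, 9, 10], T = [11]

Max-flow min-cut theorem verified: both equal 7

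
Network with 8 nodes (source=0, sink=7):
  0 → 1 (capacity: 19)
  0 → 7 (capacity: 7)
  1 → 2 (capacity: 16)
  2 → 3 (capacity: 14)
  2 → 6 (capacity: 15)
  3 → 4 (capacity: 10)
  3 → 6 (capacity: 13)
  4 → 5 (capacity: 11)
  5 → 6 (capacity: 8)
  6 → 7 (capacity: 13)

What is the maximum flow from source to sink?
Maximum flow = 20

Max flow: 20

Flow assignment:
  0 → 1: 13/19
  0 → 7: 7/7
  1 → 2: 13/16
  2 → 6: 13/15
  6 → 7: 13/13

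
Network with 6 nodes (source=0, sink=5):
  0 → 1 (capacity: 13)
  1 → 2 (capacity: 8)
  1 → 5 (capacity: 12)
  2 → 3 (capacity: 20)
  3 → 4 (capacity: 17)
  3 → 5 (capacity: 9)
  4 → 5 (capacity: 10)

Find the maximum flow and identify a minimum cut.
Max flow = 13, Min cut edges: (0,1)

Maximum flow: 13
Minimum cut: (0,1)
Partition: S = [0], T = [1, 2, 3, 4, 5]

Max-flow min-cut theorem verified: both equal 13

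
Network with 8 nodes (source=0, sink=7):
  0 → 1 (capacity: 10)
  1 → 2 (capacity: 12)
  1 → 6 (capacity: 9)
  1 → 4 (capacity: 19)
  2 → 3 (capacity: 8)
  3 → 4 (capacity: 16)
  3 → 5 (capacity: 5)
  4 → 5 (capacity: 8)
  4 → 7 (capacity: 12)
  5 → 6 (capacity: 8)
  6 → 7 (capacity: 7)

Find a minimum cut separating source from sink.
Min cut value = 10, edges: (0,1)

Min cut value: 10
Partition: S = [0], T = [1, 2, 3, 4, 5, 6, 7]
Cut edges: (0,1)

By max-flow min-cut theorem, max flow = min cut = 10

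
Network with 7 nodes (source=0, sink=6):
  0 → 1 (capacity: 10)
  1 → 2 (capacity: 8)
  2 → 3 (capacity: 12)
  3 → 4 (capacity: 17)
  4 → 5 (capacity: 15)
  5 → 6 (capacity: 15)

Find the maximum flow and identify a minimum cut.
Max flow = 8, Min cut edges: (1,2)

Maximum flow: 8
Minimum cut: (1,2)
Partition: S = [0, 1], T = [2, 3, 4, 5, 6]

Max-flow min-cut theorem verified: both equal 8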